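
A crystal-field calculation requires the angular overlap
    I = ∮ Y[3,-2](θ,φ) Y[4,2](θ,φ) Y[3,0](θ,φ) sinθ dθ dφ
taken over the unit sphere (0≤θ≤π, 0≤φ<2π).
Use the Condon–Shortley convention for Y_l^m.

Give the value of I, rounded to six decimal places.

m-sum 0 ✓  L=10 even ✓  1≤3≤7 ✓
Π(2lᵢ+1) = 7×9×7 = 441
triangle coeff Δ(3,4,3) = 1/34650
Σ_t [1,3]: t=1:−1/72 t=2:+1/16 t=3:−1/72 = 5/144
(3j)²=2/77 [(3 4 3; 0 0 0)], sign=-1
Σ_t [3,4]: t=3:−1/72 t=4:+1/96 = -1/288
(3j)²=1/462 [(3 4 3; -2 2 0)], sign=+1
⇒ 4πI² = 3/121
I = (-1)√(3/121/(4π)) = -0.04441841

-0.044418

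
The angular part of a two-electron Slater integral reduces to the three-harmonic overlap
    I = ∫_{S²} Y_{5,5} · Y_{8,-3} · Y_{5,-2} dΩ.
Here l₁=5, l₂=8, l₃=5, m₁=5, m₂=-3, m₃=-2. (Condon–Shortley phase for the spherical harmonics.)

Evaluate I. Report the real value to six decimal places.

0.085072

Rules hold: Σm=0, L=18 even, 3≤5≤13.
N = 11·17·11 = 2057
Δ = 8!·2!·8!/19! = 1/37413090
Racah Σ t=3..5: t=3:−1/1036800 t=4:+1/331776 t=5:−1/1036800 = 1/921600
⇒ 3j(5 8 5; 0 0 0)² = 490/46189, sgn -1
Racah Σ t=0..0: t=0:+1/58060800 = 1/58060800
⇒ 3j(5 8 5; 5 -3 -2)² = 35/8398, sgn -1
4πI² = N·(3j₀)²·(3jₘ)² = 94325/1037153
I = +1·√(0.0909461/4π) = 0.08507208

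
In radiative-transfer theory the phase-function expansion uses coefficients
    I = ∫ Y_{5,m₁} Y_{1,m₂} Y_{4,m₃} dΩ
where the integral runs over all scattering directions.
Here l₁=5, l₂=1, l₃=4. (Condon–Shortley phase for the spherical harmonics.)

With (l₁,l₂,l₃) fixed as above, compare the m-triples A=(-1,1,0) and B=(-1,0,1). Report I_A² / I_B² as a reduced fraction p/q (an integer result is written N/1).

l's match ⇒ only the (l;m) 3-j factors differ between A and B.
A: triangle coeff Δ(5,1,4) = 1/495; Σ_t [2,2]: t=2:+1/1152 = 1/1152; (3j)²=1/33 [(5 1 4; -1 1 0)], sign=+1
B: triangle coeff Δ(5,1,4) = 1/495; Σ_t [1,1]: t=1:−1/720 = -1/720; (3j)²=8/165 [(5 1 4; -1 0 1)], sign=+1
I_A²/I_B² = (1/33)/(8/165) = 5/8

5/8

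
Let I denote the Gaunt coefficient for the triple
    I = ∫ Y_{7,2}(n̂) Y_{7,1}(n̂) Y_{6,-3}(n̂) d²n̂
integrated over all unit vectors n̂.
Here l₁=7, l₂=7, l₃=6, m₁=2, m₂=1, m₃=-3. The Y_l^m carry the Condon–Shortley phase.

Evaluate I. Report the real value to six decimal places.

-0.046059

m-sum 0 ✓  L=20 even ✓  0≤6≤14 ✓
Π(2lᵢ+1) = 15×15×13 = 2925
triangle coeff Δ(7,7,6) = 1/2444321880
Σ_t [1,7]: t=1:−1/2612736000 t=2:+1/20736000 t=3:−1/1658880 t=4:+1/746496 t=5:−1/1658880 t=6:+1/20736000 t=7:−1/2612736000 = 1/4354560
(3j)²=1000/138567 [(7 7 6; 0 0 0)], sign=+1
Σ_t [2,5]: t=2:+1/37324800 t=3:−1/4147200 t=4:+1/3317760 t=5:−1/18662400 = 1/29859840
(3j)²=175/138567 [(7 7 6; 2 1 -3)], sign=-1
⇒ 4πI² = 4375000/164109517
I = (-1)√(4375000/164109517/(4π)) = -0.04605929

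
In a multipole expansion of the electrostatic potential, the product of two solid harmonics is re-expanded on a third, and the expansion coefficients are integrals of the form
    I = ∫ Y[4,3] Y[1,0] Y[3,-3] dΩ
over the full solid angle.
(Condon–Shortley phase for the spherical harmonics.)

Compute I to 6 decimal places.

-0.162868

Rules hold: Σm=0, L=8 even, 3≤3≤5.
N = 9·3·7 = 189
Δ = 2!·6!·0!/9! = 1/252
Racah Σ t=1..1: t=1:−1/36 = -1/36
⇒ 3j(4 1 3; 0 0 0)² = 4/63, sgn +1
Racah Σ t=1..1: t=1:−1/720 = -1/720
⇒ 3j(4 1 3; 3 0 -3)² = 1/36, sgn -1
4πI² = N·(3j₀)²·(3jₘ)² = 1/3
I = -1·√(0.333333/4π) = -0.16286750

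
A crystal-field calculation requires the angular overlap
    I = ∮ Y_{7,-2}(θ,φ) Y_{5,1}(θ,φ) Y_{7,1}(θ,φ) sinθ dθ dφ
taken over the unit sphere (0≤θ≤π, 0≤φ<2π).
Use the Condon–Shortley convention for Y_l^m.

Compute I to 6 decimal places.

0.000000

L=19 odd ⇒ parity kills the (l;000) factor ⇒ I = 0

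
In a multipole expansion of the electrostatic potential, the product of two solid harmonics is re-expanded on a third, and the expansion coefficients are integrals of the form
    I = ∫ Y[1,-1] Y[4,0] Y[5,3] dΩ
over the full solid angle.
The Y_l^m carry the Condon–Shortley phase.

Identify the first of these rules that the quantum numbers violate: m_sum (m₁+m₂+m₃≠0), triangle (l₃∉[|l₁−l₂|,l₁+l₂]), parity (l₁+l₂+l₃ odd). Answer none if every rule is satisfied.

m_sum

m₁+m₂+m₃ = -1 + 0 + 3 = 2  ✗
triangle: |1−4|=3 ≤ l₃=5 ≤ 1+4=5
parity: l₁+l₂+l₃ = 10 is even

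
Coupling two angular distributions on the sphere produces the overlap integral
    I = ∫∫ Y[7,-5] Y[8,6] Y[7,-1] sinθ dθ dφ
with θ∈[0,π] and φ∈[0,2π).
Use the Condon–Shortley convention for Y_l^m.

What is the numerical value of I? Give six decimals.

Rules hold: Σm=0, L=22 even, 1≤7≤15.
N = 15·17·15 = 3825
Δ = 8!·6!·8!/23! = 1/22086194130
Racah Σ t=1..7: t=1:−1/18289152000 t=2:+1/248832000 t=3:−1/24883200 t=4:+1/11943936 t=5:−1/24883200 t=6:+1/248832000 t=7:−1/18289152000 = 11/975421440
⇒ 3j(7 8 7; 0 0 0)² = 1750/289731, sgn -1
Racah Σ t=6..8: t=6:+1/41803776000 t=7:−1/3048192000 t=8:+1/2786918400 = 1/18289152000
⇒ 3j(7 8 7; -5 6 -1)² = 512/780045, sgn +1
4πI² = N·(3j₀)²·(3jₘ)² = 640000/42204149
I = -1·√(0.0151644/4π) = -0.03473821

-0.034738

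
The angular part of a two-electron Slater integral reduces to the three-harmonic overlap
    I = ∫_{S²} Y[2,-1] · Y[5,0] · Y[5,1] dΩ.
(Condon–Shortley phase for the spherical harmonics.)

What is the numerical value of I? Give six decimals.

-0.036166

m-sum 0 ✓  L=12 even ✓  3≤5≤7 ✓
Π(2lᵢ+1) = 5×11×11 = 605
triangle coeff Δ(2,5,5) = 1/38610
Σ_t [0,2]: t=0:+1/2880 t=1:−1/576 t=2:+1/2880 = -1/960
(3j)²=10/429 [(2 5 5; 0 0 0)], sign=+1
Σ_t [1,2]: t=1:−1/1152 t=2:+1/1440 = -1/5760
(3j)²=1/858 [(2 5 5; -1 0 1)], sign=-1
⇒ 4πI² = 25/1521
I = (-1)√(25/1521/(4π)) = -0.03616600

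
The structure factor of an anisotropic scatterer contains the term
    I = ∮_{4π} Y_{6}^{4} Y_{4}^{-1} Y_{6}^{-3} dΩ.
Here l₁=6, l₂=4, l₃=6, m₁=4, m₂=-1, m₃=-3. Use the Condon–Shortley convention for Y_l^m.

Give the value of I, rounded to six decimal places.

0.077598

m-sum 0 ✓  L=16 even ✓  2≤6≤10 ✓
Π(2lᵢ+1) = 13×9×13 = 1521
triangle coeff Δ(6,4,6) = 1/15315300
Σ_t [0,4]: t=0:+1/829440 t=1:−1/25920 t=2:+1/9216 t=3:−1/25920 t=4:+1/829440 = 7/207360
(3j)²=28/2431 [(6 4 6; 0 0 0)], sign=+1
Σ_t [0,2]: t=0:+1/207360 t=1:−1/120960 t=2:+1/967680 = -1/414720
(3j)²=21/4862 [(6 4 6; 4 -1 -3)], sign=+1
⇒ 4πI² = 2646/34969
I = (+1)√(2646/34969/(4π)) = 0.07759762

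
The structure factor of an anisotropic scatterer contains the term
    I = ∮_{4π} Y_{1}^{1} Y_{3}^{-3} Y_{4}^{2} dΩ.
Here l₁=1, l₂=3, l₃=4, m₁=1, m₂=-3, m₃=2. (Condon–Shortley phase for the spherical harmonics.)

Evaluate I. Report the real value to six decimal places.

Checks pass: Σm=0; 8 even; l₃=4∈[2,4].
(2·1+1)(2·3+1)(2·4+1) = 189
Δ: 0! 2! 6! / 9! → 1/252
sum: t=0:+1/36 = 1/36
3j²(1 3 4; 0 0 0) = Δ·Π!·Σ² = 4/63  (sign +1)
sum: t=0:+1/1440 = 1/1440
3j²(1 3 4; 1 -3 2) = Δ·Π!·Σ² = 1/252  (sign +1)
combine: 4πI² = 189·4/63·1/252 = 1/21
take √, sign +1: I = 0.06155813

0.061558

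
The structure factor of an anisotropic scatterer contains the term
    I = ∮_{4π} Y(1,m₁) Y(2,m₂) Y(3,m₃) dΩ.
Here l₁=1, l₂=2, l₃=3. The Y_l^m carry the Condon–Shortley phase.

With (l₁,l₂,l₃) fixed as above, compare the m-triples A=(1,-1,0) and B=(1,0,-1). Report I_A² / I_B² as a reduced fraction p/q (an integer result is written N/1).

1/2

l's match ⇒ only the (l;m) 3-j factors differ between A and B.
A: triangle coeff Δ(1,2,3) = 1/105; Σ_t [0,0]: t=0:+1/12 = 1/12; (3j)²=1/35 [(1 2 3; 1 -1 0)], sign=-1
B: triangle coeff Δ(1,2,3) = 1/105; Σ_t [0,0]: t=0:+1/8 = 1/8; (3j)²=2/35 [(1 2 3; 1 0 -1)], sign=+1
I_A²/I_B² = (1/35)/(2/35) = 1/2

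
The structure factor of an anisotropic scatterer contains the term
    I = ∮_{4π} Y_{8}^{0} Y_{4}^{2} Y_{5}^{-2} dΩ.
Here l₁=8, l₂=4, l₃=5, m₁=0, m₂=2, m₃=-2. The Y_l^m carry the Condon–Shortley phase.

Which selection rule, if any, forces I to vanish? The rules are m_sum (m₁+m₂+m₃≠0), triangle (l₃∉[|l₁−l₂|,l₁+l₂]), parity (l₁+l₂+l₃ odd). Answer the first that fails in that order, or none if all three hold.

parity

m₁+m₂+m₃ = 0 + 2 − 2 = 0  ✓
triangle: |8−4|=4 ≤ l₃=5 ≤ 8+4=12  ✓
parity: l₁+l₂+l₃ = 17 is odd  ✗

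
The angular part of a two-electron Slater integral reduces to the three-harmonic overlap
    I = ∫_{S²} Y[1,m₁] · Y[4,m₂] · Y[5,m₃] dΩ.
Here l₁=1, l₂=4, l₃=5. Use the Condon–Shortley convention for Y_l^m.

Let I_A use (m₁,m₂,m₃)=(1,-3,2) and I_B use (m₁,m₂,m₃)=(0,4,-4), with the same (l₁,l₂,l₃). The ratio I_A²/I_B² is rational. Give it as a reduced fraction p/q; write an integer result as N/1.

l's match ⇒ only the (l;m) 3-j factors differ between A and B.
A: triangle coeff Δ(1,4,5) = 1/495; Σ_t [0,0]: t=0:+1/10080 = 1/10080; (3j)²=1/165 [(1 4 5; 1 -3 2)], sign=-1
B: triangle coeff Δ(1,4,5) = 1/495; Σ_t [0,0]: t=0:+1/40320 = 1/40320; (3j)²=1/55 [(1 4 5; 0 4 -4)], sign=-1
I_A²/I_B² = (1/165)/(1/55) = 1/3

1/3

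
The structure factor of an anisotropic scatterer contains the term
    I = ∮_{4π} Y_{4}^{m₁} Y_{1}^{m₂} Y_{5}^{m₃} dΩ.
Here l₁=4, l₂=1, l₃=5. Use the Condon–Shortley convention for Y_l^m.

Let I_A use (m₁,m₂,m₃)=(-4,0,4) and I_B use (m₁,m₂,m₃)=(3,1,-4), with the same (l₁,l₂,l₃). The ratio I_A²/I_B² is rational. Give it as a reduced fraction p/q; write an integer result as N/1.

1/4

l's match ⇒ only the (l;m) 3-j factors differ between A and B.
A: triangle coeff Δ(4,1,5) = 1/495; Σ_t [0,0]: t=0:+1/40320 = 1/40320; (3j)²=1/55 [(4 1 5; -4 0 4)], sign=-1
B: triangle coeff Δ(4,1,5) = 1/495; Σ_t [0,0]: t=0:+1/10080 = 1/10080; (3j)²=4/55 [(4 1 5; 3 1 -4)], sign=-1
I_A²/I_B² = (1/55)/(4/55) = 1/4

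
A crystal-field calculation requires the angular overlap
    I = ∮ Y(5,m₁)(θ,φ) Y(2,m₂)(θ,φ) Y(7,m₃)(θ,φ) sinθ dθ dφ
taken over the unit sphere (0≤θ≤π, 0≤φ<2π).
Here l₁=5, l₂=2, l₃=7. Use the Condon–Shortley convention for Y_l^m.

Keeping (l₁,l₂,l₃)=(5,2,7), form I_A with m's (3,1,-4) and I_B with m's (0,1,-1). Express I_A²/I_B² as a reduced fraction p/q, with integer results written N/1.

Same 5,2,7: normalisation and zero-m 3j drop out of the ratio.
A: Δ: 0! 10! 4! / 15! → 1/15015; sum: t=0:+1/483840 = 1/483840; 3j²(5 2 7; 3 1 -4) = Δ·Π!·Σ² = 3/91  (sign -1)
B: Δ: 0! 10! 4! / 15! → 1/15015; sum: t=0:+1/86400 = 1/86400; 3j²(5 2 7; 0 1 -1) = Δ·Π!·Σ² = 16/715  (sign +1)
I_A²/I_B² = (3/91)/(16/715) = 165/112

165/112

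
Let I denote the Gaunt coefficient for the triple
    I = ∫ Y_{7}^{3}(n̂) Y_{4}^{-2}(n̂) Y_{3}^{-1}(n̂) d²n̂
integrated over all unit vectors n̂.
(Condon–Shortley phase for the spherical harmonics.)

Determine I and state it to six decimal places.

-0.239176

Checks pass: Σm=0; 14 even; l₃=3∈[3,11].
(2·7+1)(2·4+1)(2·3+1) = 945
Δ: 8! 6! 0! / 15! → 1/45045
sum: t=4:+1/20736 = 1/20736
3j²(7 4 3; 0 0 0) = Δ·Π!·Σ² = 35/1287  (sign -1)
sum: t=2:+1/69120 = 1/69120
3j²(7 4 3; 3 -2 -1) = Δ·Π!·Σ² = 4/143  (sign +1)
combine: 4πI² = 945·35/1287·4/143 = 14700/20449
take √, sign -1: I = -0.23917605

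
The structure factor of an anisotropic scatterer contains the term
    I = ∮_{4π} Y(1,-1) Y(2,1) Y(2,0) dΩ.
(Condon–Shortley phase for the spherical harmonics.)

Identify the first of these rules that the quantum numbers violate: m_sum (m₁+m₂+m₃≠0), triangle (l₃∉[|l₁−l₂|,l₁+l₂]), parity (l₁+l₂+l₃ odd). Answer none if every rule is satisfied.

Σmᵢ = 0  ✓
l₃∈[|l₁−l₂|,l₁+l₂]=[1,3], have l₃=2  ✓
Σlᵢ = 5 ⇒ odd  ✗

parity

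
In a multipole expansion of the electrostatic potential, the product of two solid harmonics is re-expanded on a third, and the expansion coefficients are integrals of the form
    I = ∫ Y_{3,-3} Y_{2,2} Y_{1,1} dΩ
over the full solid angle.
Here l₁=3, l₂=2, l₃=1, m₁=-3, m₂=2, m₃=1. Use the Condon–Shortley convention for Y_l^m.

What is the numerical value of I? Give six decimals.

Checks pass: Σm=0; 6 even; l₃=1∈[1,5].
(2·3+1)(2·2+1)(2·1+1) = 105
Δ: 4! 2! 0! / 7! → 1/105
sum: t=2:+1/4 = 1/4
3j²(3 2 1; 0 0 0) = Δ·Π!·Σ² = 3/35  (sign -1)
sum: t=4:+1/48 = 1/48
3j²(3 2 1; -3 2 1) = Δ·Π!·Σ² = 1/7  (sign +1)
combine: 4πI² = 105·3/35·1/7 = 9/7
take √, sign -1: I = -0.31986543

-0.319865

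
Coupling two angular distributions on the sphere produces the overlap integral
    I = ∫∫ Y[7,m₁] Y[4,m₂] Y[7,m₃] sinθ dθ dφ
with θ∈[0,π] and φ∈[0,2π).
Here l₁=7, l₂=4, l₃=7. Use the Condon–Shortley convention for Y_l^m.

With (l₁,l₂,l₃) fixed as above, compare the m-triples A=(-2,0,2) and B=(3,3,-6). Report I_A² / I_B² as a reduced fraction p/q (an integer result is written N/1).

l's match ⇒ only the (l;m) 3-j factors differ between A and B.
A: triangle coeff Δ(7,4,7) = 1/58198140; Σ_t [0,4]: t=0:+1/209018880 t=1:−1/2903040 t=2:+1/483840 t=3:−1/622080 t=4:+1/8294400 = 251/1045094400; (3j)²=63001/58198140 [(7 4 7; -2 0 2)], sign=-1
B: triangle coeff Δ(7,4,7) = 1/58198140; Σ_t [3,4]: t=3:−1/52254720 t=4:+1/522547200 = -1/58060800; (3j)²=9/646 [(7 4 7; 3 3 -6)], sign=+1
I_A²/I_B² = (63001/58198140)/(9/646) = 63001/810810

63001/810810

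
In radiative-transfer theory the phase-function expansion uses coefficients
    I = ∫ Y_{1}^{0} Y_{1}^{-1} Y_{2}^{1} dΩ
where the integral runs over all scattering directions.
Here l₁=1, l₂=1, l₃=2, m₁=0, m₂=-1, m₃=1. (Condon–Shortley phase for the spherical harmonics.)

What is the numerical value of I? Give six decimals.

Rules hold: Σm=0, L=4 even, 0≤2≤2.
N = 3·3·5 = 45
Δ = 0!·2!·2!/5! = 1/30
Racah Σ t=0..0: t=0:+1/1 = 1/1
⇒ 3j(1 1 2; 0 0 0)² = 2/15, sgn +1
Racah Σ t=0..0: t=0:+1/2 = 1/2
⇒ 3j(1 1 2; 0 -1 1)² = 1/10, sgn -1
4πI² = N·(3j₀)²·(3jₘ)² = 3/5
I = -1·√(0.6/4π) = -0.21850969

-0.218510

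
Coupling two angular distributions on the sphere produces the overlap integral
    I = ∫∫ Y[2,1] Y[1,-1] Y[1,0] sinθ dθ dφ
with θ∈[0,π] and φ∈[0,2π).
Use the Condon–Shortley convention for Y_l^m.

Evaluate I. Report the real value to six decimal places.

Rules hold: Σm=0, L=4 even, 1≤1≤3.
N = 5·3·3 = 45
Δ = 2!·2!·0!/5! = 1/30
Racah Σ t=1..1: t=1:−1/1 = -1/1
⇒ 3j(2 1 1; 0 0 0)² = 2/15, sgn +1
Racah Σ t=0..0: t=0:+1/2 = 1/2
⇒ 3j(2 1 1; 1 -1 0)² = 1/10, sgn -1
4πI² = N·(3j₀)²·(3jₘ)² = 3/5
I = -1·√(0.6/4π) = -0.21850969

-0.218510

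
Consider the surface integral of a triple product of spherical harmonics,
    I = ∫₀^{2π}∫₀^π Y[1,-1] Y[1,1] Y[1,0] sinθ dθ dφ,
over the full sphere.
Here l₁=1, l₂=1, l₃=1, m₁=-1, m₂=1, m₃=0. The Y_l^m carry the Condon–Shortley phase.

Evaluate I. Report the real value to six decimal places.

0.000000

Σlᵢ=3 odd — θ-integrand is odd under cosθ→−cosθ; I=0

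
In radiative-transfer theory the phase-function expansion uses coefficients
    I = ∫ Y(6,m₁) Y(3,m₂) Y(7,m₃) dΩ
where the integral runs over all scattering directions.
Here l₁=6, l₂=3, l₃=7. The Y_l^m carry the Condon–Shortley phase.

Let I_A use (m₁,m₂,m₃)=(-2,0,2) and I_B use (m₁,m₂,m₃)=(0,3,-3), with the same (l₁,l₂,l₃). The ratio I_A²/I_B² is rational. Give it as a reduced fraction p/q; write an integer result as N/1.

14/75

l's match ⇒ only the (l;m) 3-j factors differ between A and B.
A: triangle coeff Δ(6,3,7) = 1/2042040; Σ_t [0,2]: t=0:+1/967680 t=1:−1/120960 t=2:+1/207360 = -1/414720; (3j)²=21/4862 [(6 3 7; -2 0 2)], sign=+1
B: triangle coeff Δ(6,3,7) = 1/2042040; Σ_t [2,2]: t=2:+1/829440 = 1/829440; (3j)²=225/9724 [(6 3 7; 0 3 -3)], sign=+1
I_A²/I_B² = (21/4862)/(225/9724) = 14/75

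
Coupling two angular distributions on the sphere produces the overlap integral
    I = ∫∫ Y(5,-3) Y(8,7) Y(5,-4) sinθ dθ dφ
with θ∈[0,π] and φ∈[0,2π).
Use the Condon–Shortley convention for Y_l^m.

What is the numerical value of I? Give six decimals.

-0.103694

Checks pass: Σm=0; 18 even; l₃=5∈[3,13].
(2·5+1)(2·8+1)(2·5+1) = 2057
Δ: 8! 2! 8! / 19! → 1/37413090
sum: t=3:−1/1036800 t=4:+1/331776 t=5:−1/1036800 = 1/921600
3j²(5 8 5; 0 0 0) = Δ·Π!·Σ² = 490/46189  (sign -1)
sum: t=7:−1/203212800 t=8:+1/406425600 = -1/406425600
3j²(5 8 5; -3 7 -4) = Δ·Π!·Σ² = 2/323  (sign +1)
combine: 4πI² = 2057·490/46189·2/323 = 10780/79781
take √, sign -1: I = -0.10369426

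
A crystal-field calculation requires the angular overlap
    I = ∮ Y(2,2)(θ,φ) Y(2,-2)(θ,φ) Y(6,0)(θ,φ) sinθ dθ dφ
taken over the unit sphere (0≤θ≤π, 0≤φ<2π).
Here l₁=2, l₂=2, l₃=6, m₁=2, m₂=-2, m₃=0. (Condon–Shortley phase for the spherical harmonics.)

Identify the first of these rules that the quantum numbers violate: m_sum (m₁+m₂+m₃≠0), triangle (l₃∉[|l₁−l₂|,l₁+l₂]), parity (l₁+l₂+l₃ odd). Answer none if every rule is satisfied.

Σmᵢ = 0  ✓
l₃∈[|l₁−l₂|,l₁+l₂]=[0,4], have l₃=6  ✗
Σlᵢ = 10 ⇒ even

triangle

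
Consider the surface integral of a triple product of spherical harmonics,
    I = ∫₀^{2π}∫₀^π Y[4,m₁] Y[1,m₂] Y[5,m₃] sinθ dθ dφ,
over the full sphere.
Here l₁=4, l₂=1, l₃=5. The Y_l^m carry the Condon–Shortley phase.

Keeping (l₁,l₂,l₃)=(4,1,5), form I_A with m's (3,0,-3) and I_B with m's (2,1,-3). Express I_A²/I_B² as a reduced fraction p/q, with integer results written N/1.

4/7

Shared (l₁,l₂,l₃)=(4,1,5): N and (l;000)² cancel in I_A²/I_B².
A: Δ = 0!·8!·2!/11! = 1/495; Racah Σ t=0..0: t=0:+1/5040 = 1/5040; ⇒ 3j(4 1 5; 3 0 -3)² = 16/495, sgn +1
B: Δ = 0!·8!·2!/11! = 1/495; Racah Σ t=0..0: t=0:+1/2880 = 1/2880; ⇒ 3j(4 1 5; 2 1 -3)² = 28/495, sgn +1
I_A²/I_B² = (16/495)/(28/495) = 4/7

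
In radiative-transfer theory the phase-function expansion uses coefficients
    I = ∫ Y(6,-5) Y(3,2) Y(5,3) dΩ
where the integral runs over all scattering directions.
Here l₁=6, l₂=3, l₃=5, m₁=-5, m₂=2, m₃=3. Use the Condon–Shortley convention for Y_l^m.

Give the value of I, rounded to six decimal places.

Rules hold: Σm=0, L=14 even, 3≤5≤9.
N = 13·7·11 = 1001
Δ = 4!·8!·2!/15! = 1/675675
Racah Σ t=1..3: t=1:−1/8640 t=2:+1/2304 t=3:−1/8640 = 7/34560
⇒ 3j(6 3 5; 0 0 0)² = 7/429, sgn -1
Racah Σ t=3..4: t=3:−1/483840 t=4:+1/120960 = 1/161280
⇒ 3j(6 3 5; -5 2 3)² = 2/91, sgn +1
4πI² = N·(3j₀)²·(3jₘ)² = 14/39
I = -1·√(0.358974/4π) = -0.16901560

-0.169016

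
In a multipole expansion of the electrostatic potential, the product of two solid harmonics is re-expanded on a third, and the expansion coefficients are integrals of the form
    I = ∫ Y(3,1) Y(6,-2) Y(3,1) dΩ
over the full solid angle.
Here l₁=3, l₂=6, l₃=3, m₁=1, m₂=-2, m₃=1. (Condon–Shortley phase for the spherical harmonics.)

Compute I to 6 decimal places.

0.242943

Checks pass: Σm=0; 12 even; l₃=3∈[3,9].
(2·3+1)(2·6+1)(2·3+1) = 637
Δ: 6! 0! 6! / 13! → 1/12012
sum: t=3:−1/1296 = -1/1296
3j²(3 6 3; 0 0 0) = Δ·Π!·Σ² = 100/3003  (sign +1)
sum: t=2:+1/2304 = 1/2304
3j²(3 6 3; 1 -2 1) = Δ·Π!·Σ² = 5/143  (sign +1)
combine: 4πI² = 637·100/3003·5/143 = 3500/4719
take √, sign +1: I = 0.24294284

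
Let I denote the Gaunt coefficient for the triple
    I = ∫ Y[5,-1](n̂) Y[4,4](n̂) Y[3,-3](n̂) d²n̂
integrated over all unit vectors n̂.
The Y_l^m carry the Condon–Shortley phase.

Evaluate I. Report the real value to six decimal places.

0.050679

Rules hold: Σm=0, L=12 even, 1≤3≤9.
N = 11·9·7 = 693
Δ = 6!·4!·2!/13! = 1/180180
Racah Σ t=2..4: t=2:+1/576 t=3:−1/144 t=4:+1/576 = -1/288
⇒ 3j(5 4 3; 0 0 0)² = 20/1001, sgn +1
Racah Σ t=6..6: t=6:+1/34560 = 1/34560
⇒ 3j(5 4 3; -1 4 -3)² = 1/429, sgn +1
4πI² = N·(3j₀)²·(3jₘ)² = 60/1859
I = +1·√(0.0322754/4π) = 0.05067935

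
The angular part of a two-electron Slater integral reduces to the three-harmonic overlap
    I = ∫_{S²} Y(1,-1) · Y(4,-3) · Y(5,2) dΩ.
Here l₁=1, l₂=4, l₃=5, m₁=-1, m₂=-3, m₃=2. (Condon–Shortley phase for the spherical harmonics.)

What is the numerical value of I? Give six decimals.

0.000000

-1 − 3 + 2 = -2 ≠ 0: azimuthal integral kills it; I = 0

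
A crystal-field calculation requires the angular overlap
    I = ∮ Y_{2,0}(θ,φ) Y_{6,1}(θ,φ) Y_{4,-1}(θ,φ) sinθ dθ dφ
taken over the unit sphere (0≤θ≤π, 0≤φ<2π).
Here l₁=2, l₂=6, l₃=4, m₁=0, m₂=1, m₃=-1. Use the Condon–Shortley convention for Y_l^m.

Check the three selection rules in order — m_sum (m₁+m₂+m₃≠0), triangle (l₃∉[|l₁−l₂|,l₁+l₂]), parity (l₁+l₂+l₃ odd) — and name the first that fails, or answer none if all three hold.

none

m₁+m₂+m₃ = 0 + 1 − 1 = 0  ✓
triangle: |2−6|=4 ≤ l₃=4 ≤ 2+6=8  ✓
parity: l₁+l₂+l₃ = 12 is even  ✓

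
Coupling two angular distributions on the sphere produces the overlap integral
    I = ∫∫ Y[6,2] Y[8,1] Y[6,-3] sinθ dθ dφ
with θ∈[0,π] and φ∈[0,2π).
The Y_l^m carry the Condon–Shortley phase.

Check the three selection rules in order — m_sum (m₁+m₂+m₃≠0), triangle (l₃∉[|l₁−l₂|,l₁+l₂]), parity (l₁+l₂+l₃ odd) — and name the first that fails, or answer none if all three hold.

none

m₁+m₂+m₃ = 2 + 1 − 3 = 0  ✓
triangle: |6−8|=2 ≤ l₃=6 ≤ 6+8=14  ✓
parity: l₁+l₂+l₃ = 20 is even  ✓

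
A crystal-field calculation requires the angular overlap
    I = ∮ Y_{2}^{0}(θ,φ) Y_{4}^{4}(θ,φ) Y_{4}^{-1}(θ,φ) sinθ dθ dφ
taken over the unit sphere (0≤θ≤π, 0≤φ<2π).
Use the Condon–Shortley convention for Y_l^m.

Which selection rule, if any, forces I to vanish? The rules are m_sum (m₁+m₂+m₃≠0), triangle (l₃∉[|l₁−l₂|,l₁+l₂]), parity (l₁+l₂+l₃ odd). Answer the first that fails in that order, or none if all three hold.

azimuthal sum: 0 + 4 − 1 = 3  ✗
2 ≤ 4 ≤ 6 (triangle on l)
L = 2 + 4 + 4 = 10 (even)

m_sum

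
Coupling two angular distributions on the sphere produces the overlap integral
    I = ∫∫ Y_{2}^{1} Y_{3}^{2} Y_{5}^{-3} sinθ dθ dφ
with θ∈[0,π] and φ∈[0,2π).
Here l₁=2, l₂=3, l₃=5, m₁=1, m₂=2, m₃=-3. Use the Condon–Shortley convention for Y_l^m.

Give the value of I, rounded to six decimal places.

-0.253584

m-sum 0 ✓  L=10 even ✓  1≤5≤5 ✓
Π(2lᵢ+1) = 5×7×11 = 385
triangle coeff Δ(2,3,5) = 1/2310
Σ_t [0,0]: t=0:+1/144 = 1/144
(3j)²=10/231 [(2 3 5; 0 0 0)], sign=-1
Σ_t [0,0]: t=0:+1/720 = 1/720
(3j)²=8/165 [(2 3 5; 1 2 -3)], sign=+1
⇒ 4πI² = 80/99
I = (-1)√(80/99/(4π)) = -0.25358436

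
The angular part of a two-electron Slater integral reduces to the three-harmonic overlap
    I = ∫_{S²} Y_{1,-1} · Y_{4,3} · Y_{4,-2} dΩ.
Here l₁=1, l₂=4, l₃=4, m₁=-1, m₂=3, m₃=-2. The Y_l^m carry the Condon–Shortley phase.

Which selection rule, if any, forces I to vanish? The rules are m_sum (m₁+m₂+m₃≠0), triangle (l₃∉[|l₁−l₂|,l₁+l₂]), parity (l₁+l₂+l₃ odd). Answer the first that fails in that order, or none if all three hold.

parity

azimuthal sum: -1 + 3 − 2 = 0  ✓
3 ≤ 4 ≤ 5 (triangle on l)  ✓
L = 1 + 4 + 4 = 9 (odd)  ✗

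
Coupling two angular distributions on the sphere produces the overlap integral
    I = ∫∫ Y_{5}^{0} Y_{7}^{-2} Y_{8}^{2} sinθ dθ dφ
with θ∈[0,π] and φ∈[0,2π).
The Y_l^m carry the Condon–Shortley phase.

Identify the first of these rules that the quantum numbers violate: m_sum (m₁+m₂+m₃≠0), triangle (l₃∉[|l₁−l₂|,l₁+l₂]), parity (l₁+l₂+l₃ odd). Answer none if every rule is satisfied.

none

m₁+m₂+m₃ = 0 − 2 + 2 = 0  ✓
triangle: |5−7|=2 ≤ l₃=8 ≤ 5+7=12  ✓
parity: l₁+l₂+l₃ = 20 is even  ✓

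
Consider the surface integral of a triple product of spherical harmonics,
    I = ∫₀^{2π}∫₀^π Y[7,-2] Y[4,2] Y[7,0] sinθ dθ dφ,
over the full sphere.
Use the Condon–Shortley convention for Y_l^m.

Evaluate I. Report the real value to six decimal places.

-0.112312

Checks pass: Σm=0; 18 even; l₃=7∈[3,11].
(2·7+1)(2·4+1)(2·7+1) = 2025
Δ: 4! 10! 4! / 19! → 1/58198140
sum: t=0:+1/17418240 t=1:−1/622080 t=2:+1/230400 t=3:−1/622080 t=4:+1/17418240 = 1/806400
3j²(7 4 7; 0 0 0) = Δ·Π!·Σ² = 2268/230945  (sign -1)
sum: t=2:+1/2903040 t=3:−1/622080 t=4:+1/1382400 = -47/87091200
3j²(7 4 7; -2 2 0) = Δ·Π!·Σ² = 2209/277134  (sign +1)
combine: 4πI² = 2025·2268/230945·2209/277134 = 338175810/2133423721
take √, sign -1: I = -0.11231242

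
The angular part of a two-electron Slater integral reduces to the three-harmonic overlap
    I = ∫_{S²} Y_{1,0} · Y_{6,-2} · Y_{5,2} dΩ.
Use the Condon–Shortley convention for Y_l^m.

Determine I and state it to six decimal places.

0.231133

Rules hold: Σm=0, L=12 even, 5≤5≤7.
N = 3·13·11 = 429
Δ = 2!·0!·10!/13! = 1/858
Racah Σ t=1..1: t=1:−1/14400 = -1/14400
⇒ 3j(1 6 5; 0 0 0)² = 6/143, sgn +1
Racah Σ t=1..1: t=1:−1/30240 = -1/30240
⇒ 3j(1 6 5; 0 -2 2)² = 16/429, sgn +1
4πI² = N·(3j₀)²·(3jₘ)² = 96/143
I = +1·√(0.671329/4π) = 0.23113338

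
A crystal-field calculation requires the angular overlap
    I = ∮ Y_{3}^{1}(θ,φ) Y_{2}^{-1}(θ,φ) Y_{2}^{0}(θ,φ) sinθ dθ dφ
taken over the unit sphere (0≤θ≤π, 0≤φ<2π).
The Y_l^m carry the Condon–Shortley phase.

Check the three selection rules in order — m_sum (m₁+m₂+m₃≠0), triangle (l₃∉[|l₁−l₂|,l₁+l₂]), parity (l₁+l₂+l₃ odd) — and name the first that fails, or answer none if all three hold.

parity

m₁+m₂+m₃ = 1 − 1 + 0 = 0  ✓
triangle: |3−2|=1 ≤ l₃=2 ≤ 3+2=5  ✓
parity: l₁+l₂+l₃ = 7 is odd  ✗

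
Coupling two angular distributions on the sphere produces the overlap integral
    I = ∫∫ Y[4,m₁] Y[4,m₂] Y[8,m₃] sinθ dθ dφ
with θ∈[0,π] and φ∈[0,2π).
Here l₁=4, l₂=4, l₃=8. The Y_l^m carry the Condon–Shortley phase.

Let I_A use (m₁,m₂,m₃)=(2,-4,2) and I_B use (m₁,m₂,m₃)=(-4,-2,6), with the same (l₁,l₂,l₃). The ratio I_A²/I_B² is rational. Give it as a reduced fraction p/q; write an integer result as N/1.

l's match ⇒ only the (l;m) 3-j factors differ between A and B.
A: triangle coeff Δ(4,4,8) = 1/218790; Σ_t [0,0]: t=0:+1/58060800 = 1/58060800; (3j)²=1/4862 [(4 4 8; 2 -4 2)], sign=+1
B: triangle coeff Δ(4,4,8) = 1/218790; Σ_t [0,0]: t=0:+1/58060800 = 1/58060800; (3j)²=7/510 [(4 4 8; -4 -2 6)], sign=+1
I_A²/I_B² = (1/4862)/(7/510) = 15/1001

15/1001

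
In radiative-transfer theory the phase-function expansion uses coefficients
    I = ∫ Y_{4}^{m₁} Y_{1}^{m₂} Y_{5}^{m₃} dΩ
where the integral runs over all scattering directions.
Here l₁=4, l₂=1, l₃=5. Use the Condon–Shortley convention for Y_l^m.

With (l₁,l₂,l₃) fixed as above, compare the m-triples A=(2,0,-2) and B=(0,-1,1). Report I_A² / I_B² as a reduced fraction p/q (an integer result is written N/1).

Same 4,1,5: normalisation and zero-m 3j drop out of the ratio.
A: Δ: 0! 8! 2! / 11! → 1/495; sum: t=0:+1/1440 = 1/1440; 3j²(4 1 5; 2 0 -2) = Δ·Π!·Σ² = 7/165  (sign -1)
B: Δ: 0! 8! 2! / 11! → 1/495; sum: t=0:+1/1152 = 1/1152; 3j²(4 1 5; 0 -1 1) = Δ·Π!·Σ² = 1/33  (sign +1)
I_A²/I_B² = (7/165)/(1/33) = 7/5

7/5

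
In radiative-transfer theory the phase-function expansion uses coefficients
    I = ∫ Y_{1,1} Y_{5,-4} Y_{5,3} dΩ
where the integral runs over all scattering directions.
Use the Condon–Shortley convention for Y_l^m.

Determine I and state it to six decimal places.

Σlᵢ=11 odd — θ-integrand is odd under cosθ→−cosθ; I=0

0.000000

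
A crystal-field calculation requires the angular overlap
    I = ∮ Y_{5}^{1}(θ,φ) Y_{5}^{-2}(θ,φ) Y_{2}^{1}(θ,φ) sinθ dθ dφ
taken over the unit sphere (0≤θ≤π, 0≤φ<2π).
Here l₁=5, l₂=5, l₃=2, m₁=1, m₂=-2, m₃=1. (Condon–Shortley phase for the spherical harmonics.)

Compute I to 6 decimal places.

m-sum 0 ✓  L=12 even ✓  0≤2≤10 ✓
Π(2lᵢ+1) = 11×11×5 = 605
triangle coeff Δ(5,5,2) = 1/38610
Σ_t [3,5]: t=3:−1/2880 t=4:+1/576 t=5:−1/2880 = 1/960
(3j)²=10/429 [(5 5 2; 0 0 0)], sign=+1
Σ_t [2,3]: t=2:+1/2880 t=3:−1/1440 = -1/2880
(3j)²=7/715 [(5 5 2; 1 -2 1)], sign=+1
⇒ 4πI² = 70/507
I = (+1)√(70/507/(4π)) = 0.10481902

0.104819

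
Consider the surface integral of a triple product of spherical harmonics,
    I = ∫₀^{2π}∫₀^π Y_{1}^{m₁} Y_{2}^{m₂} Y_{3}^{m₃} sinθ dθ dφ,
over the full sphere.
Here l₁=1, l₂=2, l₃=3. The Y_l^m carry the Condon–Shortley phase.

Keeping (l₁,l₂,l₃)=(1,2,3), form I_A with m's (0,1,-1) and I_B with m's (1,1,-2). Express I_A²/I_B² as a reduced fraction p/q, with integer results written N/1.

Shared (l₁,l₂,l₃)=(1,2,3): N and (l;000)² cancel in I_A²/I_B².
A: Δ = 0!·2!·4!/7! = 1/105; Racah Σ t=0..0: t=0:+1/6 = 1/6; ⇒ 3j(1 2 3; 0 1 -1)² = 8/105, sgn +1
B: Δ = 0!·2!·4!/7! = 1/105; Racah Σ t=0..0: t=0:+1/12 = 1/12; ⇒ 3j(1 2 3; 1 1 -2)² = 2/21, sgn -1
I_A²/I_B² = (8/105)/(2/21) = 4/5

4/5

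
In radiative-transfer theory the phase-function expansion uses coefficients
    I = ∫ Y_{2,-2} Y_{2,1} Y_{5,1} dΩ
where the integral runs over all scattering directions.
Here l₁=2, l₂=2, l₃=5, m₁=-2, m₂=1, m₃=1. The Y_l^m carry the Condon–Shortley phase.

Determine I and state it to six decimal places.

0.000000

l₃=5 ∉ [0,4] — triangle fails ⇒ I = 0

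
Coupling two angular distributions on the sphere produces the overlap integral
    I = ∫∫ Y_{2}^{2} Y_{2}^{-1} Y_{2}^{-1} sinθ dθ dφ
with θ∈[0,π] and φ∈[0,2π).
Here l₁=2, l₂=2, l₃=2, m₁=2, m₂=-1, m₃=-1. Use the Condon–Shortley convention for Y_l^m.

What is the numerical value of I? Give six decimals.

0.220728

Rules hold: Σm=0, L=6 even, 0≤2≤4.
N = 5·5·5 = 125
Δ = 2!·2!·2!/7! = 1/630
Racah Σ t=0..2: t=0:+1/8 t=1:−1/1 t=2:+1/8 = -3/4
⇒ 3j(2 2 2; 0 0 0)² = 2/35, sgn -1
Racah Σ t=0..0: t=0:+1/4 = 1/4
⇒ 3j(2 2 2; 2 -1 -1)² = 3/35, sgn -1
4πI² = N·(3j₀)²·(3jₘ)² = 30/49
I = +1·√(0.612245/4π) = 0.22072812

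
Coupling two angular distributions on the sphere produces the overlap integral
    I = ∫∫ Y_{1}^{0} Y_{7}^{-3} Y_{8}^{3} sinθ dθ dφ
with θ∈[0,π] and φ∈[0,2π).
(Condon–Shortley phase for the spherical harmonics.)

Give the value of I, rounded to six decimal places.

-0.226917

Checks pass: Σm=0; 16 even; l₃=8∈[6,8].
(2·1+1)(2·7+1)(2·8+1) = 765
Δ: 0! 2! 14! / 17! → 1/2040
sum: t=0:+1/25401600 = 1/25401600
3j²(1 7 8; 0 0 0) = Δ·Π!·Σ² = 8/255  (sign +1)
sum: t=0:+1/87091200 = 1/87091200
3j²(1 7 8; 0 -3 3) = Δ·Π!·Σ² = 11/408  (sign -1)
combine: 4πI² = 765·8/255·11/408 = 11/17
take √, sign -1: I = -0.22691696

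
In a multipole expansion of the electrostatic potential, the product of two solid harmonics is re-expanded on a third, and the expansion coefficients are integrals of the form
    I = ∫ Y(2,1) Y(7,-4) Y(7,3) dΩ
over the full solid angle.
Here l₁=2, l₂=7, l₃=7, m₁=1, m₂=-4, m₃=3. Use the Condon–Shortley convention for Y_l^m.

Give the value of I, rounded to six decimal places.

Checks pass: Σm=0; 16 even; l₃=7∈[5,9].
(2·2+1)(2·7+1)(2·7+1) = 1125
Δ: 2! 2! 12! / 17! → 1/185640
sum: t=0:+1/2419200 t=1:−1/518400 t=2:+1/2419200 = -1/907200
3j²(2 7 7; 0 0 0) = Δ·Π!·Σ² = 56/3315  (sign +1)
sum: t=0:+1/4354560 t=1:−1/14515200 = 1/6220800
3j²(2 7 7; 1 -4 3) = Δ·Π!·Σ² = 77/4420  (sign +1)
combine: 4πI² = 1125·56/3315·77/4420 = 16170/48841
take √, sign +1: I = 0.16231468

0.162315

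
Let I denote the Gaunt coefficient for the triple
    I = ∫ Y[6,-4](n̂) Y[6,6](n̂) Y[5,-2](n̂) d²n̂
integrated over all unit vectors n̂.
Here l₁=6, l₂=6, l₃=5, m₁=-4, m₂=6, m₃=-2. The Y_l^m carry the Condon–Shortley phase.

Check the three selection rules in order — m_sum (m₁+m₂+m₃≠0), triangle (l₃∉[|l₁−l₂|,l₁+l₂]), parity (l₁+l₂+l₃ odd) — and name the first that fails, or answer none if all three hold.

parity

m₁+m₂+m₃ = -4 + 6 − 2 = 0  ✓
triangle: |6−6|=0 ≤ l₃=5 ≤ 6+6=12  ✓
parity: l₁+l₂+l₃ = 17 is odd  ✗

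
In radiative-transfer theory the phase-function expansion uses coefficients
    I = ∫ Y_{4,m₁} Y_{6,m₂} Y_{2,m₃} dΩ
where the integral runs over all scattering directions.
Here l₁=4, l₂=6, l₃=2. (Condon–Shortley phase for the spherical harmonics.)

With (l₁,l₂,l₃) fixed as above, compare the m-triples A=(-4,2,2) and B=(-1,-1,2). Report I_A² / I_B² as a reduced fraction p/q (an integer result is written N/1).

1/35

Same 4,6,2: normalisation and zero-m 3j drop out of the ratio.
A: Δ: 8! 0! 4! / 13! → 1/6435; sum: t=8:+1/967680 = 1/967680; 3j²(4 6 2; -4 2 2) = Δ·Π!·Σ² = 1/6435  (sign +1)
B: Δ: 8! 0! 4! / 13! → 1/6435; sum: t=5:−1/17280 = -1/17280; 3j²(4 6 2; -1 -1 2) = Δ·Π!·Σ² = 7/1287  (sign -1)
I_A²/I_B² = (1/6435)/(7/1287) = 1/35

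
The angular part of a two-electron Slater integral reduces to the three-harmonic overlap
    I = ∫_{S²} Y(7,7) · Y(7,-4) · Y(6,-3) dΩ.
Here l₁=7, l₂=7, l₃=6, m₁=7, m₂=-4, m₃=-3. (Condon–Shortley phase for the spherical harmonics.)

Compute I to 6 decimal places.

Rules hold: Σm=0, L=20 even, 0≤6≤14.
N = 15·15·13 = 2925
Δ = 8!·6!·6!/21! = 1/2444321880
Racah Σ t=1..7: t=1:−1/2612736000 t=2:+1/20736000 t=3:−1/1658880 t=4:+1/746496 t=5:−1/1658880 t=6:+1/20736000 t=7:−1/2612736000 = 1/4354560
⇒ 3j(7 7 6; 0 0 0)² = 1000/138567, sgn +1
Racah Σ t=0..0: t=0:+1/1045094400 = 1/1045094400
⇒ 3j(7 7 6; 7 -4 -3)² = 11/646, sgn -1
4πI² = N·(3j₀)²·(3jₘ)² = 37500/104329
I = -1·√(0.35944/4π) = -0.16912514

-0.169125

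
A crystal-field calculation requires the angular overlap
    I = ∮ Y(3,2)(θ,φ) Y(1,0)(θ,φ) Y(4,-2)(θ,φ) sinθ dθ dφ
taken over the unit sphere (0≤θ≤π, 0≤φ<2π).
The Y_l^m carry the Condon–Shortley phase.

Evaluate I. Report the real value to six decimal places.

Rules hold: Σm=0, L=8 even, 2≤4≤4.
N = 7·3·9 = 189
Δ = 0!·6!·2!/9! = 1/252
Racah Σ t=0..0: t=0:+1/36 = 1/36
⇒ 3j(3 1 4; 0 0 0)² = 4/63, sgn +1
Racah Σ t=0..0: t=0:+1/120 = 1/120
⇒ 3j(3 1 4; 2 0 -2)² = 1/21, sgn +1
4πI² = N·(3j₀)²·(3jₘ)² = 4/7
I = +1·√(0.571429/4π) = 0.21324362

0.213244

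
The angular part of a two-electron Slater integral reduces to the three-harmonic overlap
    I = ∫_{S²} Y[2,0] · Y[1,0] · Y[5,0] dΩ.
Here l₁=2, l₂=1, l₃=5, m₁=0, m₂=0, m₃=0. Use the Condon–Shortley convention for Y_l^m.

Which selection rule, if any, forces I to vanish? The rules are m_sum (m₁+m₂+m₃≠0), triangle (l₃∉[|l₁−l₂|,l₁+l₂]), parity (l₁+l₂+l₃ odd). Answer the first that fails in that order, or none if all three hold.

m₁+m₂+m₃ = 0 + 0 + 0 = 0  ✓
triangle: |2−1|=1 ≤ l₃=5 ≤ 2+1=3  ✗
parity: l₁+l₂+l₃ = 8 is even

triangle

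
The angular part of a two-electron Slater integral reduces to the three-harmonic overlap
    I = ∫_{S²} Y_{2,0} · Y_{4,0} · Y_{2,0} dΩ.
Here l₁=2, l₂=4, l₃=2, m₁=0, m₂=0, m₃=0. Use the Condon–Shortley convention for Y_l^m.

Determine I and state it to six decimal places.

0.241796

m-sum 0 ✓  L=8 even ✓  2≤2≤6 ✓
Π(2lᵢ+1) = 5×9×5 = 225
triangle coeff Δ(2,4,2) = 1/630
Σ_t [2,2]: t=2:+1/16 = 1/16
(3j)²=2/35 [(2 4 2; 0 0 0)], sign=+1
(m-triple is (0,0,0) — same symbol as above.)
⇒ 4πI² = 36/49
I = (+1)√(36/49/(4π)) = 0.24179554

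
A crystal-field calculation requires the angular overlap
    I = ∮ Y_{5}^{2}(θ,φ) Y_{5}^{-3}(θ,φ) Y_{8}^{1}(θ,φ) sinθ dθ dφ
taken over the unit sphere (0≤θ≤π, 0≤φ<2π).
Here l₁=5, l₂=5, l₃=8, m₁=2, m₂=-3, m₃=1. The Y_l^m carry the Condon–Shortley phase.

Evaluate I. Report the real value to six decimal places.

Rules hold: Σm=0, L=18 even, 0≤8≤10.
N = 11·11·17 = 2057
Δ = 2!·8!·8!/19! = 1/37413090
Racah Σ t=0..2: t=0:+1/1036800 t=1:−1/331776 t=2:+1/1036800 = -1/921600
⇒ 3j(5 5 8; 0 0 0)² = 490/46189, sgn -1
Racah Σ t=0..2: t=0:+1/2073600 t=1:−1/7257600 t=2:+1/406425600 = 47/135475200
⇒ 3j(5 5 8; 2 -3 1)² = 6627/461890, sgn -1
4πI² = N·(3j₀)²·(3jₘ)² = 324723/1037153
I = +1·√(0.313091/4π) = 0.15784476

0.157845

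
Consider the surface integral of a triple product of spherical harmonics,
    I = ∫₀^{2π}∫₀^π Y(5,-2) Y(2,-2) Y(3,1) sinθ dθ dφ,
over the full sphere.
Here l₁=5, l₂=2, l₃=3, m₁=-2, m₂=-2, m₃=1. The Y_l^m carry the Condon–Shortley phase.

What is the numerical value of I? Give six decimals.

Σmᵢ = -3 ≠ 0, so the φ-integral vanishes; I = 0

0.000000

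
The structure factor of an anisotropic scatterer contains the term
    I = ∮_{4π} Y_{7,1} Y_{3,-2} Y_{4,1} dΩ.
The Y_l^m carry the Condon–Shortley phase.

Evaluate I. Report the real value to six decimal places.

m-sum 0 ✓  L=14 even ✓  4≤4≤10 ✓
Π(2lᵢ+1) = 15×7×9 = 945
triangle coeff Δ(7,3,4) = 1/45045
Σ_t [3,3]: t=3:−1/20736 = -1/20736
(3j)²=35/1287 [(7 3 4; 0 0 0)], sign=-1
Σ_t [1,1]: t=1:−1/86400 = -1/86400
(3j)²=16/2145 [(7 3 4; 1 -2 1)], sign=+1
⇒ 4πI² = 3920/20449
I = (-1)√(3920/20449/(4π)) = -0.12350998

-0.123510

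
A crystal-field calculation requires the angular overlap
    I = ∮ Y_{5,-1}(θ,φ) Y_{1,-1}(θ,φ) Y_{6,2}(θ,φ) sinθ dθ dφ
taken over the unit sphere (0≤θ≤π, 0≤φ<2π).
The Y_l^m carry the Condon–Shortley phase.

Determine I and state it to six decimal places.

Rules hold: Σm=0, L=12 even, 4≤6≤6.
N = 11·3·13 = 429
Δ = 0!·10!·2!/13! = 1/858
Racah Σ t=0..0: t=0:+1/14400 = 1/14400
⇒ 3j(5 1 6; 0 0 0)² = 6/143, sgn +1
Racah Σ t=0..0: t=0:+1/34560 = 1/34560
⇒ 3j(5 1 6; -1 -1 2)² = 14/429, sgn +1
4πI² = N·(3j₀)²·(3jₘ)² = 84/143
I = +1·√(0.587413/4π) = 0.21620548

0.216205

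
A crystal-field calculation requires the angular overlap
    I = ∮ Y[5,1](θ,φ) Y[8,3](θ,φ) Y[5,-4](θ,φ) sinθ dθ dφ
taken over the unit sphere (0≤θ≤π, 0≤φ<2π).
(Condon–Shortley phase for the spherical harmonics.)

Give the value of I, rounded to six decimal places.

0.162689

Rules hold: Σm=0, L=18 even, 3≤5≤13.
N = 11·17·11 = 2057
Δ = 8!·2!·8!/19! = 1/37413090
Racah Σ t=3..5: t=3:−1/1036800 t=4:+1/331776 t=5:−1/1036800 = 1/921600
⇒ 3j(5 8 5; 0 0 0)² = 490/46189, sgn -1
Racah Σ t=3..4: t=3:−1/29030400 t=4:+1/5806080 = 1/7257600
⇒ 3j(5 8 5; 1 3 -4)² = 64/4199, sgn -1
4πI² = N·(3j₀)²·(3jₘ)² = 344960/1037153
I = +1·√(0.332603/4π) = 0.16268894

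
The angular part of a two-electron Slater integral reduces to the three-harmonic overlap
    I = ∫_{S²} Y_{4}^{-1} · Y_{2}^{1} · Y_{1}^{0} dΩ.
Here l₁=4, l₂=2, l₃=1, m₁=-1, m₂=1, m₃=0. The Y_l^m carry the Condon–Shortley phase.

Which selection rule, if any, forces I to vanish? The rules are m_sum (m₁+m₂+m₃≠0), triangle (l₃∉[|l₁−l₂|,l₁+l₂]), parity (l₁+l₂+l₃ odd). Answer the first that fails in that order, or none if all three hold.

triangle

m₁+m₂+m₃ = -1 + 1 + 0 = 0  ✓
triangle: |4−2|=2 ≤ l₃=1 ≤ 4+2=6  ✗
parity: l₁+l₂+l₃ = 7 is odd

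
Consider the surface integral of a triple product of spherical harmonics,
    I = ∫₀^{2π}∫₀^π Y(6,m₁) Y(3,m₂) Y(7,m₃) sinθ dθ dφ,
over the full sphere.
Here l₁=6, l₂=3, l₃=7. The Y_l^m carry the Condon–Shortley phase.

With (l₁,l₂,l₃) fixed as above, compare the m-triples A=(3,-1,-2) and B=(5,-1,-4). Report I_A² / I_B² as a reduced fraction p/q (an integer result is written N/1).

20535/40898

Shared (l₁,l₂,l₃)=(6,3,7): N and (l;000)² cancel in I_A²/I_B².
A: Δ = 2!·10!·4!/17! = 1/2042040; Racah Σ t=0..2: t=0:+1/241920 t=1:−1/483840 t=2:+1/17418240 = 37/17418240; ⇒ 3j(6 3 7; 3 -1 -2)² = 1369/136136, sgn -1
B: Δ = 2!·10!·4!/17! = 1/2042040; Racah Σ t=0..1: t=0:+1/2903040 t=1:−1/21772800 = 13/43545600; ⇒ 3j(6 3 7; 5 -1 -4)² = 143/7140, sgn -1
I_A²/I_B² = (1369/136136)/(143/7140) = 20535/40898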